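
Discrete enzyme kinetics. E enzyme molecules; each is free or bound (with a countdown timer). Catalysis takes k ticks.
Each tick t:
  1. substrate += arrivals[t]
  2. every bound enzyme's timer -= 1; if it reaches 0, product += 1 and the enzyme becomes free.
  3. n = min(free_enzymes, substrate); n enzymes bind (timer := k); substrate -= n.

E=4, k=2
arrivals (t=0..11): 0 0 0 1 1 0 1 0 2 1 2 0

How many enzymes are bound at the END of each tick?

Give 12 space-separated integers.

t=0: arr=0 -> substrate=0 bound=0 product=0
t=1: arr=0 -> substrate=0 bound=0 product=0
t=2: arr=0 -> substrate=0 bound=0 product=0
t=3: arr=1 -> substrate=0 bound=1 product=0
t=4: arr=1 -> substrate=0 bound=2 product=0
t=5: arr=0 -> substrate=0 bound=1 product=1
t=6: arr=1 -> substrate=0 bound=1 product=2
t=7: arr=0 -> substrate=0 bound=1 product=2
t=8: arr=2 -> substrate=0 bound=2 product=3
t=9: arr=1 -> substrate=0 bound=3 product=3
t=10: arr=2 -> substrate=0 bound=3 product=5
t=11: arr=0 -> substrate=0 bound=2 product=6

Answer: 0 0 0 1 2 1 1 1 2 3 3 2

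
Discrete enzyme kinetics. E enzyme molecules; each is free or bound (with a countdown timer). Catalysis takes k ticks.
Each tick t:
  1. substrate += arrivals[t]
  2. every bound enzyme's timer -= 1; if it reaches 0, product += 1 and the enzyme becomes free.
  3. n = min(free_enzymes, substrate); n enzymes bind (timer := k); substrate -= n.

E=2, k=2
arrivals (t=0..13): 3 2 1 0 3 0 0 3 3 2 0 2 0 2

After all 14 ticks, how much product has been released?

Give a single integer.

t=0: arr=3 -> substrate=1 bound=2 product=0
t=1: arr=2 -> substrate=3 bound=2 product=0
t=2: arr=1 -> substrate=2 bound=2 product=2
t=3: arr=0 -> substrate=2 bound=2 product=2
t=4: arr=3 -> substrate=3 bound=2 product=4
t=5: arr=0 -> substrate=3 bound=2 product=4
t=6: arr=0 -> substrate=1 bound=2 product=6
t=7: arr=3 -> substrate=4 bound=2 product=6
t=8: arr=3 -> substrate=5 bound=2 product=8
t=9: arr=2 -> substrate=7 bound=2 product=8
t=10: arr=0 -> substrate=5 bound=2 product=10
t=11: arr=2 -> substrate=7 bound=2 product=10
t=12: arr=0 -> substrate=5 bound=2 product=12
t=13: arr=2 -> substrate=7 bound=2 product=12

Answer: 12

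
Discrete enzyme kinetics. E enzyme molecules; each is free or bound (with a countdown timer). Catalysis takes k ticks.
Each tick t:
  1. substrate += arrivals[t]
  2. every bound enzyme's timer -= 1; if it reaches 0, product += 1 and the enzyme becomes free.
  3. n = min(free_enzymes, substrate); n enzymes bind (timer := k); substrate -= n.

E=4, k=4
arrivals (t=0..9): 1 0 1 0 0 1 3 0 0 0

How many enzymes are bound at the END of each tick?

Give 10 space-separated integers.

Answer: 1 1 2 2 1 2 4 4 4 3

Derivation:
t=0: arr=1 -> substrate=0 bound=1 product=0
t=1: arr=0 -> substrate=0 bound=1 product=0
t=2: arr=1 -> substrate=0 bound=2 product=0
t=3: arr=0 -> substrate=0 bound=2 product=0
t=4: arr=0 -> substrate=0 bound=1 product=1
t=5: arr=1 -> substrate=0 bound=2 product=1
t=6: arr=3 -> substrate=0 bound=4 product=2
t=7: arr=0 -> substrate=0 bound=4 product=2
t=8: arr=0 -> substrate=0 bound=4 product=2
t=9: arr=0 -> substrate=0 bound=3 product=3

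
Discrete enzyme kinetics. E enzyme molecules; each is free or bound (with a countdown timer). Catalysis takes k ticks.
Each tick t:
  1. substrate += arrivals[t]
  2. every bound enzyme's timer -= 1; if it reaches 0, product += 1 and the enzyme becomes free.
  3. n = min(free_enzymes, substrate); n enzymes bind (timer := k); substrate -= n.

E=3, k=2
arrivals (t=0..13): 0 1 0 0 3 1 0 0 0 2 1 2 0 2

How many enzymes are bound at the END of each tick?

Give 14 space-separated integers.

t=0: arr=0 -> substrate=0 bound=0 product=0
t=1: arr=1 -> substrate=0 bound=1 product=0
t=2: arr=0 -> substrate=0 bound=1 product=0
t=3: arr=0 -> substrate=0 bound=0 product=1
t=4: arr=3 -> substrate=0 bound=3 product=1
t=5: arr=1 -> substrate=1 bound=3 product=1
t=6: arr=0 -> substrate=0 bound=1 product=4
t=7: arr=0 -> substrate=0 bound=1 product=4
t=8: arr=0 -> substrate=0 bound=0 product=5
t=9: arr=2 -> substrate=0 bound=2 product=5
t=10: arr=1 -> substrate=0 bound=3 product=5
t=11: arr=2 -> substrate=0 bound=3 product=7
t=12: arr=0 -> substrate=0 bound=2 product=8
t=13: arr=2 -> substrate=0 bound=2 product=10

Answer: 0 1 1 0 3 3 1 1 0 2 3 3 2 2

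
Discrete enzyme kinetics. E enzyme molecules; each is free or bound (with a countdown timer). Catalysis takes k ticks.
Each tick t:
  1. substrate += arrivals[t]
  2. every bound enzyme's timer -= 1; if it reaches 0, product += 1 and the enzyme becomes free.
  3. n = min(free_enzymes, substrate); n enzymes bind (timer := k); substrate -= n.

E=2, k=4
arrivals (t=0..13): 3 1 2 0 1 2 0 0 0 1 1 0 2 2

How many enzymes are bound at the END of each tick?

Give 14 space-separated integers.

t=0: arr=3 -> substrate=1 bound=2 product=0
t=1: arr=1 -> substrate=2 bound=2 product=0
t=2: arr=2 -> substrate=4 bound=2 product=0
t=3: arr=0 -> substrate=4 bound=2 product=0
t=4: arr=1 -> substrate=3 bound=2 product=2
t=5: arr=2 -> substrate=5 bound=2 product=2
t=6: arr=0 -> substrate=5 bound=2 product=2
t=7: arr=0 -> substrate=5 bound=2 product=2
t=8: arr=0 -> substrate=3 bound=2 product=4
t=9: arr=1 -> substrate=4 bound=2 product=4
t=10: arr=1 -> substrate=5 bound=2 product=4
t=11: arr=0 -> substrate=5 bound=2 product=4
t=12: arr=2 -> substrate=5 bound=2 product=6
t=13: arr=2 -> substrate=7 bound=2 product=6

Answer: 2 2 2 2 2 2 2 2 2 2 2 2 2 2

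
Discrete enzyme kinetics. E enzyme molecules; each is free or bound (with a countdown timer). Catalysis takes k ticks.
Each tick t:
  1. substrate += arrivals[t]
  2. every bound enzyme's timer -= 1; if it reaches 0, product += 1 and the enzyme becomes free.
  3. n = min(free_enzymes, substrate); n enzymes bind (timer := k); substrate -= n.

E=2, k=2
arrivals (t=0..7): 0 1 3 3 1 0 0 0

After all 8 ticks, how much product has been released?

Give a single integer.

t=0: arr=0 -> substrate=0 bound=0 product=0
t=1: arr=1 -> substrate=0 bound=1 product=0
t=2: arr=3 -> substrate=2 bound=2 product=0
t=3: arr=3 -> substrate=4 bound=2 product=1
t=4: arr=1 -> substrate=4 bound=2 product=2
t=5: arr=0 -> substrate=3 bound=2 product=3
t=6: arr=0 -> substrate=2 bound=2 product=4
t=7: arr=0 -> substrate=1 bound=2 product=5

Answer: 5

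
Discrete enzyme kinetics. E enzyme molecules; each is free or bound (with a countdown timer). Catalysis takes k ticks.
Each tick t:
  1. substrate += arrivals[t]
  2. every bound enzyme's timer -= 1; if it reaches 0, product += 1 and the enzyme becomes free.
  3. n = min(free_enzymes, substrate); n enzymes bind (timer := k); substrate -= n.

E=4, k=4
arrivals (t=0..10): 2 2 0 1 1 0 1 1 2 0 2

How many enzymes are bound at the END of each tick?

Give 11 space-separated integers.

t=0: arr=2 -> substrate=0 bound=2 product=0
t=1: arr=2 -> substrate=0 bound=4 product=0
t=2: arr=0 -> substrate=0 bound=4 product=0
t=3: arr=1 -> substrate=1 bound=4 product=0
t=4: arr=1 -> substrate=0 bound=4 product=2
t=5: arr=0 -> substrate=0 bound=2 product=4
t=6: arr=1 -> substrate=0 bound=3 product=4
t=7: arr=1 -> substrate=0 bound=4 product=4
t=8: arr=2 -> substrate=0 bound=4 product=6
t=9: arr=0 -> substrate=0 bound=4 product=6
t=10: arr=2 -> substrate=1 bound=4 product=7

Answer: 2 4 4 4 4 2 3 4 4 4 4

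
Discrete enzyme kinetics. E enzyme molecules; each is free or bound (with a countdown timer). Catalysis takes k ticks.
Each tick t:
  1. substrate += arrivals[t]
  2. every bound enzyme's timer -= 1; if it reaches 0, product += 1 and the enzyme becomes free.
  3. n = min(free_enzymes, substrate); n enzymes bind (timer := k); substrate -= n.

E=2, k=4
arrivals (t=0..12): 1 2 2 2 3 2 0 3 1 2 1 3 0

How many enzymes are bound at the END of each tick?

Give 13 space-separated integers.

t=0: arr=1 -> substrate=0 bound=1 product=0
t=1: arr=2 -> substrate=1 bound=2 product=0
t=2: arr=2 -> substrate=3 bound=2 product=0
t=3: arr=2 -> substrate=5 bound=2 product=0
t=4: arr=3 -> substrate=7 bound=2 product=1
t=5: arr=2 -> substrate=8 bound=2 product=2
t=6: arr=0 -> substrate=8 bound=2 product=2
t=7: arr=3 -> substrate=11 bound=2 product=2
t=8: arr=1 -> substrate=11 bound=2 product=3
t=9: arr=2 -> substrate=12 bound=2 product=4
t=10: arr=1 -> substrate=13 bound=2 product=4
t=11: arr=3 -> substrate=16 bound=2 product=4
t=12: arr=0 -> substrate=15 bound=2 product=5

Answer: 1 2 2 2 2 2 2 2 2 2 2 2 2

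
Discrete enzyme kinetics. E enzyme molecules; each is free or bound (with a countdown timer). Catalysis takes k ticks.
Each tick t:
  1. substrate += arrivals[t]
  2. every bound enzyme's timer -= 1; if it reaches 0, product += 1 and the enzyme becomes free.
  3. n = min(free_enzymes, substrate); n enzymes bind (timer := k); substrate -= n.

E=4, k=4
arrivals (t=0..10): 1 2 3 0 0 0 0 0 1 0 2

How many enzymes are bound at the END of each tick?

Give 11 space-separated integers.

t=0: arr=1 -> substrate=0 bound=1 product=0
t=1: arr=2 -> substrate=0 bound=3 product=0
t=2: arr=3 -> substrate=2 bound=4 product=0
t=3: arr=0 -> substrate=2 bound=4 product=0
t=4: arr=0 -> substrate=1 bound=4 product=1
t=5: arr=0 -> substrate=0 bound=3 product=3
t=6: arr=0 -> substrate=0 bound=2 product=4
t=7: arr=0 -> substrate=0 bound=2 product=4
t=8: arr=1 -> substrate=0 bound=2 product=5
t=9: arr=0 -> substrate=0 bound=1 product=6
t=10: arr=2 -> substrate=0 bound=3 product=6

Answer: 1 3 4 4 4 3 2 2 2 1 3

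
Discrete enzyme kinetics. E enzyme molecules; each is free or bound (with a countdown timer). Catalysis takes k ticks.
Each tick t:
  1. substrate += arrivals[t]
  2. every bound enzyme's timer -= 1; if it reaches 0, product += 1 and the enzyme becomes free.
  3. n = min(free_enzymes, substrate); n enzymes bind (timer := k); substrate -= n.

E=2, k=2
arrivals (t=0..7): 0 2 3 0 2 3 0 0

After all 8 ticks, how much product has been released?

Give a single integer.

Answer: 6

Derivation:
t=0: arr=0 -> substrate=0 bound=0 product=0
t=1: arr=2 -> substrate=0 bound=2 product=0
t=2: arr=3 -> substrate=3 bound=2 product=0
t=3: arr=0 -> substrate=1 bound=2 product=2
t=4: arr=2 -> substrate=3 bound=2 product=2
t=5: arr=3 -> substrate=4 bound=2 product=4
t=6: arr=0 -> substrate=4 bound=2 product=4
t=7: arr=0 -> substrate=2 bound=2 product=6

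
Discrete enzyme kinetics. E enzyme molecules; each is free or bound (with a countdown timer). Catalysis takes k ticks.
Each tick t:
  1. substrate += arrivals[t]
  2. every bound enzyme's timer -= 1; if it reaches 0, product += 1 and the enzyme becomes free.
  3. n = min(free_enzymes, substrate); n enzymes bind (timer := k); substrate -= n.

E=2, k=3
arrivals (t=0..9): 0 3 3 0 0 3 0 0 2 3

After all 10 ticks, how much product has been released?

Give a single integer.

t=0: arr=0 -> substrate=0 bound=0 product=0
t=1: arr=3 -> substrate=1 bound=2 product=0
t=2: arr=3 -> substrate=4 bound=2 product=0
t=3: arr=0 -> substrate=4 bound=2 product=0
t=4: arr=0 -> substrate=2 bound=2 product=2
t=5: arr=3 -> substrate=5 bound=2 product=2
t=6: arr=0 -> substrate=5 bound=2 product=2
t=7: arr=0 -> substrate=3 bound=2 product=4
t=8: arr=2 -> substrate=5 bound=2 product=4
t=9: arr=3 -> substrate=8 bound=2 product=4

Answer: 4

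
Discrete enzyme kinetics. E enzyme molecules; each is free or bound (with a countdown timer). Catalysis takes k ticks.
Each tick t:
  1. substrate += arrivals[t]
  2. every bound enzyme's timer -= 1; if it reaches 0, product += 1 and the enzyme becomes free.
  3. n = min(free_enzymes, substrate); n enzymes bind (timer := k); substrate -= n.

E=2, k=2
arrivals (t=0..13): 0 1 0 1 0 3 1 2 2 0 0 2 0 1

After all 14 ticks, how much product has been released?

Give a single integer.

t=0: arr=0 -> substrate=0 bound=0 product=0
t=1: arr=1 -> substrate=0 bound=1 product=0
t=2: arr=0 -> substrate=0 bound=1 product=0
t=3: arr=1 -> substrate=0 bound=1 product=1
t=4: arr=0 -> substrate=0 bound=1 product=1
t=5: arr=3 -> substrate=1 bound=2 product=2
t=6: arr=1 -> substrate=2 bound=2 product=2
t=7: arr=2 -> substrate=2 bound=2 product=4
t=8: arr=2 -> substrate=4 bound=2 product=4
t=9: arr=0 -> substrate=2 bound=2 product=6
t=10: arr=0 -> substrate=2 bound=2 product=6
t=11: arr=2 -> substrate=2 bound=2 product=8
t=12: arr=0 -> substrate=2 bound=2 product=8
t=13: arr=1 -> substrate=1 bound=2 product=10

Answer: 10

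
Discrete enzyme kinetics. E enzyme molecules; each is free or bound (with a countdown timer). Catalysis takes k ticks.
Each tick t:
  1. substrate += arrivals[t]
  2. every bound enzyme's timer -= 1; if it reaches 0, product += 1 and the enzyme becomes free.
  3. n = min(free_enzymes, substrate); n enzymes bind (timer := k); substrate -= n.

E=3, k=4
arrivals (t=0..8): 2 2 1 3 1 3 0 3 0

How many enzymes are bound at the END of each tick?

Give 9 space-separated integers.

t=0: arr=2 -> substrate=0 bound=2 product=0
t=1: arr=2 -> substrate=1 bound=3 product=0
t=2: arr=1 -> substrate=2 bound=3 product=0
t=3: arr=3 -> substrate=5 bound=3 product=0
t=4: arr=1 -> substrate=4 bound=3 product=2
t=5: arr=3 -> substrate=6 bound=3 product=3
t=6: arr=0 -> substrate=6 bound=3 product=3
t=7: arr=3 -> substrate=9 bound=3 product=3
t=8: arr=0 -> substrate=7 bound=3 product=5

Answer: 2 3 3 3 3 3 3 3 3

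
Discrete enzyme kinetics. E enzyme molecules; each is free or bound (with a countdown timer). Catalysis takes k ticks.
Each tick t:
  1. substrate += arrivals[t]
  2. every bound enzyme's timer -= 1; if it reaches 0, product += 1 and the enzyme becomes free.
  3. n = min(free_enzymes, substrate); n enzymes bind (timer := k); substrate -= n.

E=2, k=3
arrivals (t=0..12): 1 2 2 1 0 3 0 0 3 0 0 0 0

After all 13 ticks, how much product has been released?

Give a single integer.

Answer: 7

Derivation:
t=0: arr=1 -> substrate=0 bound=1 product=0
t=1: arr=2 -> substrate=1 bound=2 product=0
t=2: arr=2 -> substrate=3 bound=2 product=0
t=3: arr=1 -> substrate=3 bound=2 product=1
t=4: arr=0 -> substrate=2 bound=2 product=2
t=5: arr=3 -> substrate=5 bound=2 product=2
t=6: arr=0 -> substrate=4 bound=2 product=3
t=7: arr=0 -> substrate=3 bound=2 product=4
t=8: arr=3 -> substrate=6 bound=2 product=4
t=9: arr=0 -> substrate=5 bound=2 product=5
t=10: arr=0 -> substrate=4 bound=2 product=6
t=11: arr=0 -> substrate=4 bound=2 product=6
t=12: arr=0 -> substrate=3 bound=2 product=7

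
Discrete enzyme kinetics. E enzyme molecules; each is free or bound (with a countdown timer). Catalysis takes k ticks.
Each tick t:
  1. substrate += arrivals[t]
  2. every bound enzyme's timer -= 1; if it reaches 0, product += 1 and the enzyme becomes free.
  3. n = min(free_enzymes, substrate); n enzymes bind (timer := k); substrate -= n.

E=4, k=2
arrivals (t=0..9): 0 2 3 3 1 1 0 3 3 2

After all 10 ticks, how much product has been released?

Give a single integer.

Answer: 13

Derivation:
t=0: arr=0 -> substrate=0 bound=0 product=0
t=1: arr=2 -> substrate=0 bound=2 product=0
t=2: arr=3 -> substrate=1 bound=4 product=0
t=3: arr=3 -> substrate=2 bound=4 product=2
t=4: arr=1 -> substrate=1 bound=4 product=4
t=5: arr=1 -> substrate=0 bound=4 product=6
t=6: arr=0 -> substrate=0 bound=2 product=8
t=7: arr=3 -> substrate=0 bound=3 product=10
t=8: arr=3 -> substrate=2 bound=4 product=10
t=9: arr=2 -> substrate=1 bound=4 product=13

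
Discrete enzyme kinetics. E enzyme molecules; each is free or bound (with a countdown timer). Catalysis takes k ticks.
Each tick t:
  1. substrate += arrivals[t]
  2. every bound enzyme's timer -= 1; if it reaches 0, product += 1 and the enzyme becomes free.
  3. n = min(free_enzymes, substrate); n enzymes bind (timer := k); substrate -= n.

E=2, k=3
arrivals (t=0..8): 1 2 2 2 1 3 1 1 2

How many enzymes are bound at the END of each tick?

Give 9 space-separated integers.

t=0: arr=1 -> substrate=0 bound=1 product=0
t=1: arr=2 -> substrate=1 bound=2 product=0
t=2: arr=2 -> substrate=3 bound=2 product=0
t=3: arr=2 -> substrate=4 bound=2 product=1
t=4: arr=1 -> substrate=4 bound=2 product=2
t=5: arr=3 -> substrate=7 bound=2 product=2
t=6: arr=1 -> substrate=7 bound=2 product=3
t=7: arr=1 -> substrate=7 bound=2 product=4
t=8: arr=2 -> substrate=9 bound=2 product=4

Answer: 1 2 2 2 2 2 2 2 2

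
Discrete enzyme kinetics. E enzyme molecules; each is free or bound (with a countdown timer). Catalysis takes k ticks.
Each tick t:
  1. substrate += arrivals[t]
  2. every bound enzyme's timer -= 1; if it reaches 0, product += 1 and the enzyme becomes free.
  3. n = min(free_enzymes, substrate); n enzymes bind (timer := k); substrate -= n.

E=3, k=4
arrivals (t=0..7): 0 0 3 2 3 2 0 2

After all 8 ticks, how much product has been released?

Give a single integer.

t=0: arr=0 -> substrate=0 bound=0 product=0
t=1: arr=0 -> substrate=0 bound=0 product=0
t=2: arr=3 -> substrate=0 bound=3 product=0
t=3: arr=2 -> substrate=2 bound=3 product=0
t=4: arr=3 -> substrate=5 bound=3 product=0
t=5: arr=2 -> substrate=7 bound=3 product=0
t=6: arr=0 -> substrate=4 bound=3 product=3
t=7: arr=2 -> substrate=6 bound=3 product=3

Answer: 3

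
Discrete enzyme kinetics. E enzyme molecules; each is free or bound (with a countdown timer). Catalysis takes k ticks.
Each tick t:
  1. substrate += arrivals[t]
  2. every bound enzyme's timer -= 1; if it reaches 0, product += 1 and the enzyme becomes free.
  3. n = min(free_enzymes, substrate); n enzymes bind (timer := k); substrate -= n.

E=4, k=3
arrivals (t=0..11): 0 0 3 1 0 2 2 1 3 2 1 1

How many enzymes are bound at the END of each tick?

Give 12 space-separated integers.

t=0: arr=0 -> substrate=0 bound=0 product=0
t=1: arr=0 -> substrate=0 bound=0 product=0
t=2: arr=3 -> substrate=0 bound=3 product=0
t=3: arr=1 -> substrate=0 bound=4 product=0
t=4: arr=0 -> substrate=0 bound=4 product=0
t=5: arr=2 -> substrate=0 bound=3 product=3
t=6: arr=2 -> substrate=0 bound=4 product=4
t=7: arr=1 -> substrate=1 bound=4 product=4
t=8: arr=3 -> substrate=2 bound=4 product=6
t=9: arr=2 -> substrate=2 bound=4 product=8
t=10: arr=1 -> substrate=3 bound=4 product=8
t=11: arr=1 -> substrate=2 bound=4 product=10

Answer: 0 0 3 4 4 3 4 4 4 4 4 4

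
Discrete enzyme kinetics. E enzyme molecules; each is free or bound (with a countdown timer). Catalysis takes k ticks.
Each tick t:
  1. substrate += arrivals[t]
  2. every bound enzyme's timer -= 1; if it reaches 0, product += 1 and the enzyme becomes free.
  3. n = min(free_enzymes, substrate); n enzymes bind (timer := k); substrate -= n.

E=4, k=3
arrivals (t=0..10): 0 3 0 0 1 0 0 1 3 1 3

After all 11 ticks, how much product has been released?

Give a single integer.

t=0: arr=0 -> substrate=0 bound=0 product=0
t=1: arr=3 -> substrate=0 bound=3 product=0
t=2: arr=0 -> substrate=0 bound=3 product=0
t=3: arr=0 -> substrate=0 bound=3 product=0
t=4: arr=1 -> substrate=0 bound=1 product=3
t=5: arr=0 -> substrate=0 bound=1 product=3
t=6: arr=0 -> substrate=0 bound=1 product=3
t=7: arr=1 -> substrate=0 bound=1 product=4
t=8: arr=3 -> substrate=0 bound=4 product=4
t=9: arr=1 -> substrate=1 bound=4 product=4
t=10: arr=3 -> substrate=3 bound=4 product=5

Answer: 5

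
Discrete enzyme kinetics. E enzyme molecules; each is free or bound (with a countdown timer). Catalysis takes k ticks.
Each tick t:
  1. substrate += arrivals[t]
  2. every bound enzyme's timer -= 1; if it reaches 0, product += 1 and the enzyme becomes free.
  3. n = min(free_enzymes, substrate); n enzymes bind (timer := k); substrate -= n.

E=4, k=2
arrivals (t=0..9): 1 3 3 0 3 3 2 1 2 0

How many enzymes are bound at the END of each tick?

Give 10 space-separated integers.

t=0: arr=1 -> substrate=0 bound=1 product=0
t=1: arr=3 -> substrate=0 bound=4 product=0
t=2: arr=3 -> substrate=2 bound=4 product=1
t=3: arr=0 -> substrate=0 bound=3 product=4
t=4: arr=3 -> substrate=1 bound=4 product=5
t=5: arr=3 -> substrate=2 bound=4 product=7
t=6: arr=2 -> substrate=2 bound=4 product=9
t=7: arr=1 -> substrate=1 bound=4 product=11
t=8: arr=2 -> substrate=1 bound=4 product=13
t=9: arr=0 -> substrate=0 bound=3 product=15

Answer: 1 4 4 3 4 4 4 4 4 3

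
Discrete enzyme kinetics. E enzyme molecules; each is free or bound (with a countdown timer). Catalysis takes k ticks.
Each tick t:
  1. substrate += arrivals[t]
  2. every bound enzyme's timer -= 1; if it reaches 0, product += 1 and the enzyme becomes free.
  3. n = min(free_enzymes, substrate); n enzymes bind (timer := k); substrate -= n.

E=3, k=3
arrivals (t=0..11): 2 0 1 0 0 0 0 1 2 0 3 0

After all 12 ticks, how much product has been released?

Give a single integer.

t=0: arr=2 -> substrate=0 bound=2 product=0
t=1: arr=0 -> substrate=0 bound=2 product=0
t=2: arr=1 -> substrate=0 bound=3 product=0
t=3: arr=0 -> substrate=0 bound=1 product=2
t=4: arr=0 -> substrate=0 bound=1 product=2
t=5: arr=0 -> substrate=0 bound=0 product=3
t=6: arr=0 -> substrate=0 bound=0 product=3
t=7: arr=1 -> substrate=0 bound=1 product=3
t=8: arr=2 -> substrate=0 bound=3 product=3
t=9: arr=0 -> substrate=0 bound=3 product=3
t=10: arr=3 -> substrate=2 bound=3 product=4
t=11: arr=0 -> substrate=0 bound=3 product=6

Answer: 6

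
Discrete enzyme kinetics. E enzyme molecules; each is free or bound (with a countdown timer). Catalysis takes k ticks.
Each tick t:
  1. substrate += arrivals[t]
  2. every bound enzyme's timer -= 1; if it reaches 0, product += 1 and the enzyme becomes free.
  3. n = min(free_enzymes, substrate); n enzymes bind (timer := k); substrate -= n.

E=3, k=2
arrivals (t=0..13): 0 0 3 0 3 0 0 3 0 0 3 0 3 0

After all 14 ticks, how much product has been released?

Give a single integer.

t=0: arr=0 -> substrate=0 bound=0 product=0
t=1: arr=0 -> substrate=0 bound=0 product=0
t=2: arr=3 -> substrate=0 bound=3 product=0
t=3: arr=0 -> substrate=0 bound=3 product=0
t=4: arr=3 -> substrate=0 bound=3 product=3
t=5: arr=0 -> substrate=0 bound=3 product=3
t=6: arr=0 -> substrate=0 bound=0 product=6
t=7: arr=3 -> substrate=0 bound=3 product=6
t=8: arr=0 -> substrate=0 bound=3 product=6
t=9: arr=0 -> substrate=0 bound=0 product=9
t=10: arr=3 -> substrate=0 bound=3 product=9
t=11: arr=0 -> substrate=0 bound=3 product=9
t=12: arr=3 -> substrate=0 bound=3 product=12
t=13: arr=0 -> substrate=0 bound=3 product=12

Answer: 12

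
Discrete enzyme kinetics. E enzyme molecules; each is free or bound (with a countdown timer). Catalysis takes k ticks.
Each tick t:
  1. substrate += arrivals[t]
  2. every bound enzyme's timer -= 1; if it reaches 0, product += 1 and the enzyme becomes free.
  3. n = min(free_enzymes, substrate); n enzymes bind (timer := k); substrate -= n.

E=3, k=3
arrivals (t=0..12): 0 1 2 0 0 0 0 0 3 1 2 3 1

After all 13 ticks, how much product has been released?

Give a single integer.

t=0: arr=0 -> substrate=0 bound=0 product=0
t=1: arr=1 -> substrate=0 bound=1 product=0
t=2: arr=2 -> substrate=0 bound=3 product=0
t=3: arr=0 -> substrate=0 bound=3 product=0
t=4: arr=0 -> substrate=0 bound=2 product=1
t=5: arr=0 -> substrate=0 bound=0 product=3
t=6: arr=0 -> substrate=0 bound=0 product=3
t=7: arr=0 -> substrate=0 bound=0 product=3
t=8: arr=3 -> substrate=0 bound=3 product=3
t=9: arr=1 -> substrate=1 bound=3 product=3
t=10: arr=2 -> substrate=3 bound=3 product=3
t=11: arr=3 -> substrate=3 bound=3 product=6
t=12: arr=1 -> substrate=4 bound=3 product=6

Answer: 6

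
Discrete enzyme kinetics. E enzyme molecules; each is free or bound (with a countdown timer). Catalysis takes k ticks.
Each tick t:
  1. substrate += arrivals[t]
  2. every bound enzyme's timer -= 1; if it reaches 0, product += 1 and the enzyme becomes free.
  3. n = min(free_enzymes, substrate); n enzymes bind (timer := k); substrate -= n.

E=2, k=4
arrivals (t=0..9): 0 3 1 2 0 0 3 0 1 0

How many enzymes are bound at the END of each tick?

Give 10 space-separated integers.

t=0: arr=0 -> substrate=0 bound=0 product=0
t=1: arr=3 -> substrate=1 bound=2 product=0
t=2: arr=1 -> substrate=2 bound=2 product=0
t=3: arr=2 -> substrate=4 bound=2 product=0
t=4: arr=0 -> substrate=4 bound=2 product=0
t=5: arr=0 -> substrate=2 bound=2 product=2
t=6: arr=3 -> substrate=5 bound=2 product=2
t=7: arr=0 -> substrate=5 bound=2 product=2
t=8: arr=1 -> substrate=6 bound=2 product=2
t=9: arr=0 -> substrate=4 bound=2 product=4

Answer: 0 2 2 2 2 2 2 2 2 2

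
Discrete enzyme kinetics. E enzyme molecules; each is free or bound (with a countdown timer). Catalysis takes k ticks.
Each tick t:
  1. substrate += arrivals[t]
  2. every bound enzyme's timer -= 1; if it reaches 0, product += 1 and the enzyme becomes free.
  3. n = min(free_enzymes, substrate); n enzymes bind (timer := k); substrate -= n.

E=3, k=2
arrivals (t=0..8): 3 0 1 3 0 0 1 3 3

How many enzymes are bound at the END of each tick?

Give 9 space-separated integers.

Answer: 3 3 1 3 3 1 1 3 3

Derivation:
t=0: arr=3 -> substrate=0 bound=3 product=0
t=1: arr=0 -> substrate=0 bound=3 product=0
t=2: arr=1 -> substrate=0 bound=1 product=3
t=3: arr=3 -> substrate=1 bound=3 product=3
t=4: arr=0 -> substrate=0 bound=3 product=4
t=5: arr=0 -> substrate=0 bound=1 product=6
t=6: arr=1 -> substrate=0 bound=1 product=7
t=7: arr=3 -> substrate=1 bound=3 product=7
t=8: arr=3 -> substrate=3 bound=3 product=8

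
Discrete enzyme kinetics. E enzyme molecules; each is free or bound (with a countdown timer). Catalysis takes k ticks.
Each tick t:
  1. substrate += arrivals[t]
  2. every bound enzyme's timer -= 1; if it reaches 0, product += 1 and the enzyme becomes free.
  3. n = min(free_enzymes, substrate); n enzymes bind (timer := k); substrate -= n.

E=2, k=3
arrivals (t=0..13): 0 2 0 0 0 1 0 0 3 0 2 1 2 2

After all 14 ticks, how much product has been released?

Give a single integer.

Answer: 5

Derivation:
t=0: arr=0 -> substrate=0 bound=0 product=0
t=1: arr=2 -> substrate=0 bound=2 product=0
t=2: arr=0 -> substrate=0 bound=2 product=0
t=3: arr=0 -> substrate=0 bound=2 product=0
t=4: arr=0 -> substrate=0 bound=0 product=2
t=5: arr=1 -> substrate=0 bound=1 product=2
t=6: arr=0 -> substrate=0 bound=1 product=2
t=7: arr=0 -> substrate=0 bound=1 product=2
t=8: arr=3 -> substrate=1 bound=2 product=3
t=9: arr=0 -> substrate=1 bound=2 product=3
t=10: arr=2 -> substrate=3 bound=2 product=3
t=11: arr=1 -> substrate=2 bound=2 product=5
t=12: arr=2 -> substrate=4 bound=2 product=5
t=13: arr=2 -> substrate=6 bound=2 product=5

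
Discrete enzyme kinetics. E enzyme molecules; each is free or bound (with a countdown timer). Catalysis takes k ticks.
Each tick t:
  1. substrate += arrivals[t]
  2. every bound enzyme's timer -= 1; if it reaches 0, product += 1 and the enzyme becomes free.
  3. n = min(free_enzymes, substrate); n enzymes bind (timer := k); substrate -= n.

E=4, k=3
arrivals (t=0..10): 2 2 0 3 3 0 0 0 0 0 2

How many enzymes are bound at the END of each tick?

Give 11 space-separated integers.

t=0: arr=2 -> substrate=0 bound=2 product=0
t=1: arr=2 -> substrate=0 bound=4 product=0
t=2: arr=0 -> substrate=0 bound=4 product=0
t=3: arr=3 -> substrate=1 bound=4 product=2
t=4: arr=3 -> substrate=2 bound=4 product=4
t=5: arr=0 -> substrate=2 bound=4 product=4
t=6: arr=0 -> substrate=0 bound=4 product=6
t=7: arr=0 -> substrate=0 bound=2 product=8
t=8: arr=0 -> substrate=0 bound=2 product=8
t=9: arr=0 -> substrate=0 bound=0 product=10
t=10: arr=2 -> substrate=0 bound=2 product=10

Answer: 2 4 4 4 4 4 4 2 2 0 2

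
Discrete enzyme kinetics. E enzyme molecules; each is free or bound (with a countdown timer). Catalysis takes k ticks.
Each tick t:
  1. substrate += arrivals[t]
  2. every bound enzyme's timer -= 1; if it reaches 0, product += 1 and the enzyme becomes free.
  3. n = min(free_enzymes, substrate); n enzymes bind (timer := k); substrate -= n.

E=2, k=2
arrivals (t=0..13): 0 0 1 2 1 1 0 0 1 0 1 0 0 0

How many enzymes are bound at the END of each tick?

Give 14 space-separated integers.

Answer: 0 0 1 2 2 2 2 1 1 1 1 1 0 0

Derivation:
t=0: arr=0 -> substrate=0 bound=0 product=0
t=1: arr=0 -> substrate=0 bound=0 product=0
t=2: arr=1 -> substrate=0 bound=1 product=0
t=3: arr=2 -> substrate=1 bound=2 product=0
t=4: arr=1 -> substrate=1 bound=2 product=1
t=5: arr=1 -> substrate=1 bound=2 product=2
t=6: arr=0 -> substrate=0 bound=2 product=3
t=7: arr=0 -> substrate=0 bound=1 product=4
t=8: arr=1 -> substrate=0 bound=1 product=5
t=9: arr=0 -> substrate=0 bound=1 product=5
t=10: arr=1 -> substrate=0 bound=1 product=6
t=11: arr=0 -> substrate=0 bound=1 product=6
t=12: arr=0 -> substrate=0 bound=0 product=7
t=13: arr=0 -> substrate=0 bound=0 product=7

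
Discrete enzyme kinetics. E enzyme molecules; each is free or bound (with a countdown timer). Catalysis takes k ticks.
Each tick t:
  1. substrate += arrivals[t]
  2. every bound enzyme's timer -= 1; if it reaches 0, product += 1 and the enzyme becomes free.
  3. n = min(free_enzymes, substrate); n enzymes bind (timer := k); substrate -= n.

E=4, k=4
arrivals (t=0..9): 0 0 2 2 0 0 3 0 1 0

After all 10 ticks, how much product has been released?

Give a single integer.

Answer: 4

Derivation:
t=0: arr=0 -> substrate=0 bound=0 product=0
t=1: arr=0 -> substrate=0 bound=0 product=0
t=2: arr=2 -> substrate=0 bound=2 product=0
t=3: arr=2 -> substrate=0 bound=4 product=0
t=4: arr=0 -> substrate=0 bound=4 product=0
t=5: arr=0 -> substrate=0 bound=4 product=0
t=6: arr=3 -> substrate=1 bound=4 product=2
t=7: arr=0 -> substrate=0 bound=3 product=4
t=8: arr=1 -> substrate=0 bound=4 product=4
t=9: arr=0 -> substrate=0 bound=4 product=4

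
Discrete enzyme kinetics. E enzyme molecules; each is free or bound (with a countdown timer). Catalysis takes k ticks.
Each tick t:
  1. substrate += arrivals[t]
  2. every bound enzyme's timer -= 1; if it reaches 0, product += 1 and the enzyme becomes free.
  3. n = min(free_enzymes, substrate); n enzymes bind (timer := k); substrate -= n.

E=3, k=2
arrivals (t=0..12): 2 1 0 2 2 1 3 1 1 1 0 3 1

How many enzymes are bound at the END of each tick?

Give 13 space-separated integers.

t=0: arr=2 -> substrate=0 bound=2 product=0
t=1: arr=1 -> substrate=0 bound=3 product=0
t=2: arr=0 -> substrate=0 bound=1 product=2
t=3: arr=2 -> substrate=0 bound=2 product=3
t=4: arr=2 -> substrate=1 bound=3 product=3
t=5: arr=1 -> substrate=0 bound=3 product=5
t=6: arr=3 -> substrate=2 bound=3 product=6
t=7: arr=1 -> substrate=1 bound=3 product=8
t=8: arr=1 -> substrate=1 bound=3 product=9
t=9: arr=1 -> substrate=0 bound=3 product=11
t=10: arr=0 -> substrate=0 bound=2 product=12
t=11: arr=3 -> substrate=0 bound=3 product=14
t=12: arr=1 -> substrate=1 bound=3 product=14

Answer: 2 3 1 2 3 3 3 3 3 3 2 3 3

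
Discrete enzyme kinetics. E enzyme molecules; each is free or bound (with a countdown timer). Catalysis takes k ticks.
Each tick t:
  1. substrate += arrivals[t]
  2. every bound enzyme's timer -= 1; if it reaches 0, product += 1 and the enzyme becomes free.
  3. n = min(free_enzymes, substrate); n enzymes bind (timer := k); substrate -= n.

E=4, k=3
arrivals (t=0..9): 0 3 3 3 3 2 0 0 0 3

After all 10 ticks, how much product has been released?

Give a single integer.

t=0: arr=0 -> substrate=0 bound=0 product=0
t=1: arr=3 -> substrate=0 bound=3 product=0
t=2: arr=3 -> substrate=2 bound=4 product=0
t=3: arr=3 -> substrate=5 bound=4 product=0
t=4: arr=3 -> substrate=5 bound=4 product=3
t=5: arr=2 -> substrate=6 bound=4 product=4
t=6: arr=0 -> substrate=6 bound=4 product=4
t=7: arr=0 -> substrate=3 bound=4 product=7
t=8: arr=0 -> substrate=2 bound=4 product=8
t=9: arr=3 -> substrate=5 bound=4 product=8

Answer: 8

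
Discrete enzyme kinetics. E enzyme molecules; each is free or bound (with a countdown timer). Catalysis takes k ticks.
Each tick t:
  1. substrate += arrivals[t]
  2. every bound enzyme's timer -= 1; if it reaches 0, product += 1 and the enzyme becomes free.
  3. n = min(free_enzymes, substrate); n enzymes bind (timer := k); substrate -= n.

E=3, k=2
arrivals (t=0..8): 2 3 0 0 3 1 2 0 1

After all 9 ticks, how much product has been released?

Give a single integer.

Answer: 11

Derivation:
t=0: arr=2 -> substrate=0 bound=2 product=0
t=1: arr=3 -> substrate=2 bound=3 product=0
t=2: arr=0 -> substrate=0 bound=3 product=2
t=3: arr=0 -> substrate=0 bound=2 product=3
t=4: arr=3 -> substrate=0 bound=3 product=5
t=5: arr=1 -> substrate=1 bound=3 product=5
t=6: arr=2 -> substrate=0 bound=3 product=8
t=7: arr=0 -> substrate=0 bound=3 product=8
t=8: arr=1 -> substrate=0 bound=1 product=11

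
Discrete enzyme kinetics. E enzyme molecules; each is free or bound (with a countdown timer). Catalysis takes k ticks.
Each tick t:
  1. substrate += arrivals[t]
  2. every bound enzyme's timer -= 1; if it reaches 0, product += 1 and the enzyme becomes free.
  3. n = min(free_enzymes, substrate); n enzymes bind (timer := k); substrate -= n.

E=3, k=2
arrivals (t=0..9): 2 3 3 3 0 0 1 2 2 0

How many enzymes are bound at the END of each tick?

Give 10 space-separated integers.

Answer: 2 3 3 3 3 3 3 3 3 3

Derivation:
t=0: arr=2 -> substrate=0 bound=2 product=0
t=1: arr=3 -> substrate=2 bound=3 product=0
t=2: arr=3 -> substrate=3 bound=3 product=2
t=3: arr=3 -> substrate=5 bound=3 product=3
t=4: arr=0 -> substrate=3 bound=3 product=5
t=5: arr=0 -> substrate=2 bound=3 product=6
t=6: arr=1 -> substrate=1 bound=3 product=8
t=7: arr=2 -> substrate=2 bound=3 product=9
t=8: arr=2 -> substrate=2 bound=3 product=11
t=9: arr=0 -> substrate=1 bound=3 product=12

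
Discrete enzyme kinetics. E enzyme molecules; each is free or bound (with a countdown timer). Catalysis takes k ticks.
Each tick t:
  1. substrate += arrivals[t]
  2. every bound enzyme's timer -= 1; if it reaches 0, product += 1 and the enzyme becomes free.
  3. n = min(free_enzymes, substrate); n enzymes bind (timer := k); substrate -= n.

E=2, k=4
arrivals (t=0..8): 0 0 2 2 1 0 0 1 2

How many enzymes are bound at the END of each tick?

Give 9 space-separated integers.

Answer: 0 0 2 2 2 2 2 2 2

Derivation:
t=0: arr=0 -> substrate=0 bound=0 product=0
t=1: arr=0 -> substrate=0 bound=0 product=0
t=2: arr=2 -> substrate=0 bound=2 product=0
t=3: arr=2 -> substrate=2 bound=2 product=0
t=4: arr=1 -> substrate=3 bound=2 product=0
t=5: arr=0 -> substrate=3 bound=2 product=0
t=6: arr=0 -> substrate=1 bound=2 product=2
t=7: arr=1 -> substrate=2 bound=2 product=2
t=8: arr=2 -> substrate=4 bound=2 product=2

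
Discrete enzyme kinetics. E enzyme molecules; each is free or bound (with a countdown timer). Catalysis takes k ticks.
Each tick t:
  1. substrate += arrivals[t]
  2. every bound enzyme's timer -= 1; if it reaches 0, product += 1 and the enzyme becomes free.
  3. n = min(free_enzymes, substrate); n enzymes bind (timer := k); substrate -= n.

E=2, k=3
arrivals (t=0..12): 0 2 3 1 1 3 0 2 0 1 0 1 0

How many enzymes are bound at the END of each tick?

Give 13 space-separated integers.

Answer: 0 2 2 2 2 2 2 2 2 2 2 2 2

Derivation:
t=0: arr=0 -> substrate=0 bound=0 product=0
t=1: arr=2 -> substrate=0 bound=2 product=0
t=2: arr=3 -> substrate=3 bound=2 product=0
t=3: arr=1 -> substrate=4 bound=2 product=0
t=4: arr=1 -> substrate=3 bound=2 product=2
t=5: arr=3 -> substrate=6 bound=2 product=2
t=6: arr=0 -> substrate=6 bound=2 product=2
t=7: arr=2 -> substrate=6 bound=2 product=4
t=8: arr=0 -> substrate=6 bound=2 product=4
t=9: arr=1 -> substrate=7 bound=2 product=4
t=10: arr=0 -> substrate=5 bound=2 product=6
t=11: arr=1 -> substrate=6 bound=2 product=6
t=12: arr=0 -> substrate=6 bound=2 product=6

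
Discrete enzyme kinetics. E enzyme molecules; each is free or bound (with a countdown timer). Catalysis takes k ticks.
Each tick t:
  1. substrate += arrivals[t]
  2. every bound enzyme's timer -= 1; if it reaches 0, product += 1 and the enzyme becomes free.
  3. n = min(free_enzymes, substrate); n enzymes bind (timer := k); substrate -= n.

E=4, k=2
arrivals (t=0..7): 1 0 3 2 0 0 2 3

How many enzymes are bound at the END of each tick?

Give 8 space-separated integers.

Answer: 1 1 3 4 2 1 2 4

Derivation:
t=0: arr=1 -> substrate=0 bound=1 product=0
t=1: arr=0 -> substrate=0 bound=1 product=0
t=2: arr=3 -> substrate=0 bound=3 product=1
t=3: arr=2 -> substrate=1 bound=4 product=1
t=4: arr=0 -> substrate=0 bound=2 product=4
t=5: arr=0 -> substrate=0 bound=1 product=5
t=6: arr=2 -> substrate=0 bound=2 product=6
t=7: arr=3 -> substrate=1 bound=4 product=6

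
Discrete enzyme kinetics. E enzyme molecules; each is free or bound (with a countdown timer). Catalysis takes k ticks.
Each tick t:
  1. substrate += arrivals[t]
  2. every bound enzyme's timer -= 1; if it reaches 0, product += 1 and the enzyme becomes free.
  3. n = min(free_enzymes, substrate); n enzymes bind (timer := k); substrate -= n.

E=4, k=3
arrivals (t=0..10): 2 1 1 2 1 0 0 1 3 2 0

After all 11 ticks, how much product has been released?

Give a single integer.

t=0: arr=2 -> substrate=0 bound=2 product=0
t=1: arr=1 -> substrate=0 bound=3 product=0
t=2: arr=1 -> substrate=0 bound=4 product=0
t=3: arr=2 -> substrate=0 bound=4 product=2
t=4: arr=1 -> substrate=0 bound=4 product=3
t=5: arr=0 -> substrate=0 bound=3 product=4
t=6: arr=0 -> substrate=0 bound=1 product=6
t=7: arr=1 -> substrate=0 bound=1 product=7
t=8: arr=3 -> substrate=0 bound=4 product=7
t=9: arr=2 -> substrate=2 bound=4 product=7
t=10: arr=0 -> substrate=1 bound=4 product=8

Answer: 8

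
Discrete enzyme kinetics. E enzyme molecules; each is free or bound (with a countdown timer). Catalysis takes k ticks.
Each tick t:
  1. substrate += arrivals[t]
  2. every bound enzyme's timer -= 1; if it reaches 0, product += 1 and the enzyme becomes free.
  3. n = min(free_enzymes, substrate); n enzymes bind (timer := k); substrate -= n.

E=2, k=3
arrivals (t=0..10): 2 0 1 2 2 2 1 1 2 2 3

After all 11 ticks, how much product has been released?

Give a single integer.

Answer: 6

Derivation:
t=0: arr=2 -> substrate=0 bound=2 product=0
t=1: arr=0 -> substrate=0 bound=2 product=0
t=2: arr=1 -> substrate=1 bound=2 product=0
t=3: arr=2 -> substrate=1 bound=2 product=2
t=4: arr=2 -> substrate=3 bound=2 product=2
t=5: arr=2 -> substrate=5 bound=2 product=2
t=6: arr=1 -> substrate=4 bound=2 product=4
t=7: arr=1 -> substrate=5 bound=2 product=4
t=8: arr=2 -> substrate=7 bound=2 product=4
t=9: arr=2 -> substrate=7 bound=2 product=6
t=10: arr=3 -> substrate=10 bound=2 product=6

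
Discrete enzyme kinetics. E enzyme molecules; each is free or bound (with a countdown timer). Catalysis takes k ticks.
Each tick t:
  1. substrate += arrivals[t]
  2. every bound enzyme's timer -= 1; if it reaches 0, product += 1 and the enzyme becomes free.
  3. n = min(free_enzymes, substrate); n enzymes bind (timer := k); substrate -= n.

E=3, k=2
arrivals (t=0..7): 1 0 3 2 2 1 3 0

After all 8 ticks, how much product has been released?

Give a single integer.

t=0: arr=1 -> substrate=0 bound=1 product=0
t=1: arr=0 -> substrate=0 bound=1 product=0
t=2: arr=3 -> substrate=0 bound=3 product=1
t=3: arr=2 -> substrate=2 bound=3 product=1
t=4: arr=2 -> substrate=1 bound=3 product=4
t=5: arr=1 -> substrate=2 bound=3 product=4
t=6: arr=3 -> substrate=2 bound=3 product=7
t=7: arr=0 -> substrate=2 bound=3 product=7

Answer: 7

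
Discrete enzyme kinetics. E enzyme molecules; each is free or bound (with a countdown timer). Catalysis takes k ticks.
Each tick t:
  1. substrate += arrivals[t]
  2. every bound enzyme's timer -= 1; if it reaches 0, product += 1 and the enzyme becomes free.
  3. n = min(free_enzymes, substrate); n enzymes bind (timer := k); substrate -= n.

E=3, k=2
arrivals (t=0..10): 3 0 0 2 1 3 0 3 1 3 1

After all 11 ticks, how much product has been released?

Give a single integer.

Answer: 12

Derivation:
t=0: arr=3 -> substrate=0 bound=3 product=0
t=1: arr=0 -> substrate=0 bound=3 product=0
t=2: arr=0 -> substrate=0 bound=0 product=3
t=3: arr=2 -> substrate=0 bound=2 product=3
t=4: arr=1 -> substrate=0 bound=3 product=3
t=5: arr=3 -> substrate=1 bound=3 product=5
t=6: arr=0 -> substrate=0 bound=3 product=6
t=7: arr=3 -> substrate=1 bound=3 product=8
t=8: arr=1 -> substrate=1 bound=3 product=9
t=9: arr=3 -> substrate=2 bound=3 product=11
t=10: arr=1 -> substrate=2 bound=3 product=12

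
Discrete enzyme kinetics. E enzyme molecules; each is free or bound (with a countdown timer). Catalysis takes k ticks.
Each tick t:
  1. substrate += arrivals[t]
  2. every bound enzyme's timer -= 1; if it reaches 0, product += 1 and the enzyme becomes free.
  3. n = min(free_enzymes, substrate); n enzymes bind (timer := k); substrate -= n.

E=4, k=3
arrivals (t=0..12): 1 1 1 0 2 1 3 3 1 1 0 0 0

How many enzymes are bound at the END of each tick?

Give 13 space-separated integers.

t=0: arr=1 -> substrate=0 bound=1 product=0
t=1: arr=1 -> substrate=0 bound=2 product=0
t=2: arr=1 -> substrate=0 bound=3 product=0
t=3: arr=0 -> substrate=0 bound=2 product=1
t=4: arr=2 -> substrate=0 bound=3 product=2
t=5: arr=1 -> substrate=0 bound=3 product=3
t=6: arr=3 -> substrate=2 bound=4 product=3
t=7: arr=3 -> substrate=3 bound=4 product=5
t=8: arr=1 -> substrate=3 bound=4 product=6
t=9: arr=1 -> substrate=3 bound=4 product=7
t=10: arr=0 -> substrate=1 bound=4 product=9
t=11: arr=0 -> substrate=0 bound=4 product=10
t=12: arr=0 -> substrate=0 bound=3 product=11

Answer: 1 2 3 2 3 3 4 4 4 4 4 4 3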